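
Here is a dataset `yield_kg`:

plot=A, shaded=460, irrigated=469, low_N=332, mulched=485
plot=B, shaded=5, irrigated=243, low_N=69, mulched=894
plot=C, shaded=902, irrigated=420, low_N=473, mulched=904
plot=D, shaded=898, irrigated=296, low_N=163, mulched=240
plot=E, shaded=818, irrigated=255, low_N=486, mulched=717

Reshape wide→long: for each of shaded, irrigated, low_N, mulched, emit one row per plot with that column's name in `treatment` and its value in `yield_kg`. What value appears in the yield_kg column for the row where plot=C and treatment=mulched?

904

Unpivoting turns each (plot, wide-column) pair into one long row.
The wide cell at row C, column mulched holds 904, so the long row (C, mulched) has yield_kg=904.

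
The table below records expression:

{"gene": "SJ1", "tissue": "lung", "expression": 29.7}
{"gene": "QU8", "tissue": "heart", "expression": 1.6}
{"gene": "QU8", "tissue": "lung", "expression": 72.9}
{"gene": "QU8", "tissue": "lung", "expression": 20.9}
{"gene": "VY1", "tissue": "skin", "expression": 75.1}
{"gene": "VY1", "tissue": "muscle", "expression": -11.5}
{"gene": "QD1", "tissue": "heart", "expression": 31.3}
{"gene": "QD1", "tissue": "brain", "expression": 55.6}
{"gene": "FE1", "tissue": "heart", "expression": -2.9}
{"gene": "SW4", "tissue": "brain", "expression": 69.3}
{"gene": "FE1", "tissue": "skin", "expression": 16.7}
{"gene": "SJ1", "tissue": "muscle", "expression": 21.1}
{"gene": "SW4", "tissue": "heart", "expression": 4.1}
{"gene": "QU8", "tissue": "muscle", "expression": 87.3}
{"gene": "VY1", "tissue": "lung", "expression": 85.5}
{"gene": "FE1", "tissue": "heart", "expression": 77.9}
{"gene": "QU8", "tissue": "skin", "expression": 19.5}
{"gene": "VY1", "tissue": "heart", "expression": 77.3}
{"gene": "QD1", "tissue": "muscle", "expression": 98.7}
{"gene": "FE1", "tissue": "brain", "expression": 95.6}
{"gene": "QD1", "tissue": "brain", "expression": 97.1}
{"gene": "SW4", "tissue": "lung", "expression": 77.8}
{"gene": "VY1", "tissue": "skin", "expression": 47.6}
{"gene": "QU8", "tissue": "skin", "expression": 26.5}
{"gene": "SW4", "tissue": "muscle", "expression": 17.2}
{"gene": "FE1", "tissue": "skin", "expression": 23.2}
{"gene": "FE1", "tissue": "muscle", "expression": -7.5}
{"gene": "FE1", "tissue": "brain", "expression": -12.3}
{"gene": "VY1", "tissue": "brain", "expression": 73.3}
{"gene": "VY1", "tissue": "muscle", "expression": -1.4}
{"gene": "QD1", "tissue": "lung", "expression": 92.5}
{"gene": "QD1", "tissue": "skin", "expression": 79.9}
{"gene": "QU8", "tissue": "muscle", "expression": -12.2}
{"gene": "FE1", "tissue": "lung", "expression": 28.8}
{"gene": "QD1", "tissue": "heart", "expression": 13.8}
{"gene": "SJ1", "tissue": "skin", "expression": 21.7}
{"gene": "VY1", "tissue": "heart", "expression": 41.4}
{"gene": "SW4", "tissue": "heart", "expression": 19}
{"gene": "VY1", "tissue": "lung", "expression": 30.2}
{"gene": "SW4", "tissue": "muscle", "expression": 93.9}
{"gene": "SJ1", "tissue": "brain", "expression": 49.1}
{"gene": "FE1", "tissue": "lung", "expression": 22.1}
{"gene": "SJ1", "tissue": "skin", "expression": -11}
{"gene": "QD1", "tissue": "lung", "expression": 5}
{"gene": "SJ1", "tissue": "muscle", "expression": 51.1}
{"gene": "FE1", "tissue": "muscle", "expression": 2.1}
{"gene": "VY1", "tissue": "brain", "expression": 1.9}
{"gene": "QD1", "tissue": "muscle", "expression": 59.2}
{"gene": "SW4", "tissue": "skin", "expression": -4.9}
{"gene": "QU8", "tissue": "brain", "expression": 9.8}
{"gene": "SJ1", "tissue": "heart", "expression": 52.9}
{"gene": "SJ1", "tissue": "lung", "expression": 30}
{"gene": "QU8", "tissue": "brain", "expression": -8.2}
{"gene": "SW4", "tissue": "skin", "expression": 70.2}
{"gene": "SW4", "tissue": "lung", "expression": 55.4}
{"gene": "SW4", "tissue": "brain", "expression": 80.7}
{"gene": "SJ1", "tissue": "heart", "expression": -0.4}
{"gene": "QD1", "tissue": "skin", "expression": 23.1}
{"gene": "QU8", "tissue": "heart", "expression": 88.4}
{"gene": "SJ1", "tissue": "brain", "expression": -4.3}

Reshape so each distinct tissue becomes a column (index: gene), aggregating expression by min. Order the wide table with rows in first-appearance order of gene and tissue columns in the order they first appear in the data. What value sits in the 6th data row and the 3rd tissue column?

With rows in first-appearance order of gene, row 6 is gene=SW4. tissue columns in first-appearance order: lung, heart, skin, muscle, brain; column 3 is skin.
Long rows with gene=SW4, tissue=skin: min(-4.9, 70.2) = -4.9.

-4.9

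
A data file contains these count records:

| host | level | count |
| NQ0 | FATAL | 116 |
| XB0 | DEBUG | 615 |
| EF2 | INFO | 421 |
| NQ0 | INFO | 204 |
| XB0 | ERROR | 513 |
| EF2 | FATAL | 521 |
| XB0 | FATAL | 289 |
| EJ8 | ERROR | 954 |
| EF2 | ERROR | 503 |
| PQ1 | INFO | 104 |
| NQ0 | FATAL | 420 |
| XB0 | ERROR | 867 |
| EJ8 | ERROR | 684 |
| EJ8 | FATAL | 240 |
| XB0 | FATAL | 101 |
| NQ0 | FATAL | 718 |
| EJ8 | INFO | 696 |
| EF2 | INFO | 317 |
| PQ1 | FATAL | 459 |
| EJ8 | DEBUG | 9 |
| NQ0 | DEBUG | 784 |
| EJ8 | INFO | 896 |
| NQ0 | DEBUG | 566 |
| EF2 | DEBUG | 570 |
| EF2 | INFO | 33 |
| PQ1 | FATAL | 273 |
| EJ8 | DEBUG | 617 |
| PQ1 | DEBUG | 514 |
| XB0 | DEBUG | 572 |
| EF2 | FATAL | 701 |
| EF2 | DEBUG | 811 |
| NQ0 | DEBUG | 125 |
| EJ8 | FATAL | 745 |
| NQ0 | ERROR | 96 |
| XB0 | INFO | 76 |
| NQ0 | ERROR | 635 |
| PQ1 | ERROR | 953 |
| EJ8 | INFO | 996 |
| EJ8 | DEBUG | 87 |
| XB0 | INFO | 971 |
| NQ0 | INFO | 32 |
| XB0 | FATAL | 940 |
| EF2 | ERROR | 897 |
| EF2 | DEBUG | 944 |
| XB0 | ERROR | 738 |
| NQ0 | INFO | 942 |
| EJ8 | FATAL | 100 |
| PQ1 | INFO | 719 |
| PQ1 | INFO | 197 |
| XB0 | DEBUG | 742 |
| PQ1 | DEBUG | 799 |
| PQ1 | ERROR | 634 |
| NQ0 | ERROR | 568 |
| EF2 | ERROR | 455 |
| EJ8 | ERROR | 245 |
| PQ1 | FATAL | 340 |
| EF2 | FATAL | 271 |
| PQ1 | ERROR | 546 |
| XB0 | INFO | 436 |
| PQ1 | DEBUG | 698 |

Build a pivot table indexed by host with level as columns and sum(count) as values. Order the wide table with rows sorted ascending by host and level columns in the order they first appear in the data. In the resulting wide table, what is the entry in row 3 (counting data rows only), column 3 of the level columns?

1178

With rows sorted ascending by host, row 3 is host=NQ0. level columns in first-appearance order: FATAL, DEBUG, INFO, ERROR; column 3 is INFO.
Long rows with host=NQ0, level=INFO: 204 + 32 + 942 = 1178.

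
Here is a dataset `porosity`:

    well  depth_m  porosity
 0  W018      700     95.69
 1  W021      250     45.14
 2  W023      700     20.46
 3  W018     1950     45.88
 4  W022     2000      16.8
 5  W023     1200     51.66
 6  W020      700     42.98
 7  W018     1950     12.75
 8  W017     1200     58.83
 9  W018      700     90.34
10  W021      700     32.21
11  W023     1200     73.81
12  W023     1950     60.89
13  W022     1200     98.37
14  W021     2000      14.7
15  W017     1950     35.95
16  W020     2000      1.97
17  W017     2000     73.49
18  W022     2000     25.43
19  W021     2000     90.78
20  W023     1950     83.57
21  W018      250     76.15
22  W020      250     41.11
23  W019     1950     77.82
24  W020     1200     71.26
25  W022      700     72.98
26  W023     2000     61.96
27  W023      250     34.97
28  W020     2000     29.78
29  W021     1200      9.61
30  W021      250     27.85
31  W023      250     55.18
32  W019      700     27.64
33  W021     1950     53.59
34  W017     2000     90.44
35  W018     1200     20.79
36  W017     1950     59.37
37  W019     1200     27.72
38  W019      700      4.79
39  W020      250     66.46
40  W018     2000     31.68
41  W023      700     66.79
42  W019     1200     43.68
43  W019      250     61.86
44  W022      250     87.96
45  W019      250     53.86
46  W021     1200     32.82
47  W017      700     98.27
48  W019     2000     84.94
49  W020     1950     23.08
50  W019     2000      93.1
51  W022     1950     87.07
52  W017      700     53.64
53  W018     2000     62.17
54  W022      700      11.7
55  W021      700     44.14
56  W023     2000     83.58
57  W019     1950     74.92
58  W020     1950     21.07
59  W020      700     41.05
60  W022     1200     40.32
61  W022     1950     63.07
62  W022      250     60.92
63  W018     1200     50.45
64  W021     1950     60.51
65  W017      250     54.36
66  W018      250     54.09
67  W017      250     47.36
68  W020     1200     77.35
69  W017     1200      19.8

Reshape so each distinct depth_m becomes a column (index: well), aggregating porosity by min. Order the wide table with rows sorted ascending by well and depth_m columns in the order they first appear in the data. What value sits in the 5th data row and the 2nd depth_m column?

27.85

With rows sorted ascending by well, row 5 is well=W021. depth_m columns in first-appearance order: 700, 250, 1950, 2000, 1200; column 2 is 250.
Long rows with well=W021, depth_m=250: min(45.14, 27.85) = 27.85.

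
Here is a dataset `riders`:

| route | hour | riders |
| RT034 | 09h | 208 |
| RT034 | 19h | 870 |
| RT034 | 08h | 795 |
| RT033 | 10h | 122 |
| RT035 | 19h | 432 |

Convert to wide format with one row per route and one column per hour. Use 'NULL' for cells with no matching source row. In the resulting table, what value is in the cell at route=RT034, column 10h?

No long-format row has route=RT034 and hour=10h, so the cell is NULL.

NULL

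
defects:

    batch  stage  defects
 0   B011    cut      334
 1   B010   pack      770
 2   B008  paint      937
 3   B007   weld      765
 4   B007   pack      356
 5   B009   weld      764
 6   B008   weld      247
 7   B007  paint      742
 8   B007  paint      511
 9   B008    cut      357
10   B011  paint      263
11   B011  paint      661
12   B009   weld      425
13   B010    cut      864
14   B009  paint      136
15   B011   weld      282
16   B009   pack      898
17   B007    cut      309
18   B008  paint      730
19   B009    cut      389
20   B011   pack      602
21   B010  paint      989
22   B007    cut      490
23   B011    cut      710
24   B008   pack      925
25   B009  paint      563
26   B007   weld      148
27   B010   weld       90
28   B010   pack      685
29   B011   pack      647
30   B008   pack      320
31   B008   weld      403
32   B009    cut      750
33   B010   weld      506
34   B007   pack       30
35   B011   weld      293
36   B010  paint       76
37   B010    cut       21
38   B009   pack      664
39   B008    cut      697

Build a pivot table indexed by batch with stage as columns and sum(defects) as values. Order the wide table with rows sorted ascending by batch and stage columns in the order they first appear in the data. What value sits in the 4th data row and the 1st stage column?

With rows sorted ascending by batch, row 4 is batch=B010. stage columns in first-appearance order: cut, pack, paint, weld; column 1 is cut.
Long rows with batch=B010, stage=cut: 864 + 21 = 885.

885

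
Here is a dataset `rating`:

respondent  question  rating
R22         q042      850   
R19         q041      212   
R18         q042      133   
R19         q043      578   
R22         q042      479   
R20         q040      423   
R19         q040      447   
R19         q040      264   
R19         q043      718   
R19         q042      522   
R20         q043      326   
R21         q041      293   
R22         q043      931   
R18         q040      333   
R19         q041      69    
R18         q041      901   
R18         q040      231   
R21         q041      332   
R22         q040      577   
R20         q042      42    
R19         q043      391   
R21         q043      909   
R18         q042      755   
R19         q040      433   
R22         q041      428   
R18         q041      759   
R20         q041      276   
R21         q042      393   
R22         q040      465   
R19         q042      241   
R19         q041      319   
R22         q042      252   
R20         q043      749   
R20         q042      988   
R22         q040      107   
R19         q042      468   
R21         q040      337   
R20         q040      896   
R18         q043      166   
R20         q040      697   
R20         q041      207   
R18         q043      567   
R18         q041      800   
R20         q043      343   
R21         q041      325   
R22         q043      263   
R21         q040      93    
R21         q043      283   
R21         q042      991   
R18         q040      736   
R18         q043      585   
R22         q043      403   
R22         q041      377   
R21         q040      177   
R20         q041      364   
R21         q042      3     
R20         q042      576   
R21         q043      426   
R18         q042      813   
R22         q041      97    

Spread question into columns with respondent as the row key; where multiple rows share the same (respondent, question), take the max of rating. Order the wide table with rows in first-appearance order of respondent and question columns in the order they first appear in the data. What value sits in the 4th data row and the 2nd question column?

364

With rows in first-appearance order of respondent, row 4 is respondent=R20. question columns in first-appearance order: q042, q041, q043, q040; column 2 is q041.
Long rows with respondent=R20, question=q041: max(276, 207, 364) = 364.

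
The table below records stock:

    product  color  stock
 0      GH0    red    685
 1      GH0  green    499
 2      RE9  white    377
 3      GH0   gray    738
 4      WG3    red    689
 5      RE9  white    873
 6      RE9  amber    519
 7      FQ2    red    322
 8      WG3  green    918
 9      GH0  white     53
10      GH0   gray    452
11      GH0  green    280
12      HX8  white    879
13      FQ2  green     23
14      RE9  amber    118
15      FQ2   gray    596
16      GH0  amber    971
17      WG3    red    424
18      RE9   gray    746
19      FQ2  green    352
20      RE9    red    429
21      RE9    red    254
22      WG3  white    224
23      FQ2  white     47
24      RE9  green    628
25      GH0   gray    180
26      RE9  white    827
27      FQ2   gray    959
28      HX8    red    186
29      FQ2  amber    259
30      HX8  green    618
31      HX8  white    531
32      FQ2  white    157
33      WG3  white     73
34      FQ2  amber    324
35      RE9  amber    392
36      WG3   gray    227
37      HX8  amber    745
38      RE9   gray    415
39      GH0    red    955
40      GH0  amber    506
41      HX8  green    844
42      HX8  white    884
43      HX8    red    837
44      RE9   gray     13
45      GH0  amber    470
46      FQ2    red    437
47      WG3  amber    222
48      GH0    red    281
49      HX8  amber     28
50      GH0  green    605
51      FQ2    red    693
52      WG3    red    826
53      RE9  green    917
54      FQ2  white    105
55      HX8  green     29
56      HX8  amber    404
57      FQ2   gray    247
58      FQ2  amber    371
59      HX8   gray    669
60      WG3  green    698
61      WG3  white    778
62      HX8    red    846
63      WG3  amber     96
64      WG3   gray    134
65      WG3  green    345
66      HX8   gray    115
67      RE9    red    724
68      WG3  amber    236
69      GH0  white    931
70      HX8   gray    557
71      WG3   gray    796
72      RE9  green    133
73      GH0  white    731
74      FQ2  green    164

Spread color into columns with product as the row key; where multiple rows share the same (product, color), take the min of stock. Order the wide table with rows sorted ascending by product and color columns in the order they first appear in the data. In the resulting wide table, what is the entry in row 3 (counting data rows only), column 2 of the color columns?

29

With rows sorted ascending by product, row 3 is product=HX8. color columns in first-appearance order: red, green, white, gray, amber; column 2 is green.
Long rows with product=HX8, color=green: min(618, 844, 29) = 29.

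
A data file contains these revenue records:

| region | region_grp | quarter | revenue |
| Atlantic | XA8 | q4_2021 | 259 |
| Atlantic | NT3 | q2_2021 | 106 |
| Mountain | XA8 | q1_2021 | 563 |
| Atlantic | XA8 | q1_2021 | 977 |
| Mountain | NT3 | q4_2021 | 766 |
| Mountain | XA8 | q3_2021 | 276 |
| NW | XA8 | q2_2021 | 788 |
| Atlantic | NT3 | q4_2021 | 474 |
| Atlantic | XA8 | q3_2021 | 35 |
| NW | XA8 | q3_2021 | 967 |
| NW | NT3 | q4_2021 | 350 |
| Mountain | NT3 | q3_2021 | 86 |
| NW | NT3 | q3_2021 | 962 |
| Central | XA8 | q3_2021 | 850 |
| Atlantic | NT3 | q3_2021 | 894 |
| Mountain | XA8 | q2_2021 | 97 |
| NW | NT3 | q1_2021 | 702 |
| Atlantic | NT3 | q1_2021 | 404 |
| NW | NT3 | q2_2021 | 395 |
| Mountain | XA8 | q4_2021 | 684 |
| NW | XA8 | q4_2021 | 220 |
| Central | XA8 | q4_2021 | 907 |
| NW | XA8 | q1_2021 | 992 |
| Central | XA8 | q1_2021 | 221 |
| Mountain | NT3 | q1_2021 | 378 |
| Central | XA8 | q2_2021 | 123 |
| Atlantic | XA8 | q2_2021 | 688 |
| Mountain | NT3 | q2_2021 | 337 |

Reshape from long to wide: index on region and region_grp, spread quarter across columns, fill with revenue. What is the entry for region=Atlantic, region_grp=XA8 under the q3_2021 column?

Wide layout: rows indexed by region and region_grp, columns are the 4 distinct quarter values (q4_2021, q2_2021, q1_2021, q3_2021).
Cell (region=Atlantic, region_grp=XA8, quarter=q3_2021) draws from the long row where region=Atlantic, region_grp=XA8 and quarter=q3_2021, which has revenue=35.

35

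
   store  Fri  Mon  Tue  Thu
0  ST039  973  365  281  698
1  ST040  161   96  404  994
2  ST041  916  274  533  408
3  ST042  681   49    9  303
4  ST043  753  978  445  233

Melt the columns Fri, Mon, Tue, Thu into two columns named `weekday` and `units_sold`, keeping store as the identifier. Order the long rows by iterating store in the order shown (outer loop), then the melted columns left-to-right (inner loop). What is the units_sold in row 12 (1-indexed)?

20 rows total (5 × 4). Row 12: index ⌊(12-1)/4⌋ = 2 into store → ST041; (12-1) mod 4 = 3 into the melted columns → Thu.
So row 12 is (ST041, Thu, 408); units_sold = 408.

408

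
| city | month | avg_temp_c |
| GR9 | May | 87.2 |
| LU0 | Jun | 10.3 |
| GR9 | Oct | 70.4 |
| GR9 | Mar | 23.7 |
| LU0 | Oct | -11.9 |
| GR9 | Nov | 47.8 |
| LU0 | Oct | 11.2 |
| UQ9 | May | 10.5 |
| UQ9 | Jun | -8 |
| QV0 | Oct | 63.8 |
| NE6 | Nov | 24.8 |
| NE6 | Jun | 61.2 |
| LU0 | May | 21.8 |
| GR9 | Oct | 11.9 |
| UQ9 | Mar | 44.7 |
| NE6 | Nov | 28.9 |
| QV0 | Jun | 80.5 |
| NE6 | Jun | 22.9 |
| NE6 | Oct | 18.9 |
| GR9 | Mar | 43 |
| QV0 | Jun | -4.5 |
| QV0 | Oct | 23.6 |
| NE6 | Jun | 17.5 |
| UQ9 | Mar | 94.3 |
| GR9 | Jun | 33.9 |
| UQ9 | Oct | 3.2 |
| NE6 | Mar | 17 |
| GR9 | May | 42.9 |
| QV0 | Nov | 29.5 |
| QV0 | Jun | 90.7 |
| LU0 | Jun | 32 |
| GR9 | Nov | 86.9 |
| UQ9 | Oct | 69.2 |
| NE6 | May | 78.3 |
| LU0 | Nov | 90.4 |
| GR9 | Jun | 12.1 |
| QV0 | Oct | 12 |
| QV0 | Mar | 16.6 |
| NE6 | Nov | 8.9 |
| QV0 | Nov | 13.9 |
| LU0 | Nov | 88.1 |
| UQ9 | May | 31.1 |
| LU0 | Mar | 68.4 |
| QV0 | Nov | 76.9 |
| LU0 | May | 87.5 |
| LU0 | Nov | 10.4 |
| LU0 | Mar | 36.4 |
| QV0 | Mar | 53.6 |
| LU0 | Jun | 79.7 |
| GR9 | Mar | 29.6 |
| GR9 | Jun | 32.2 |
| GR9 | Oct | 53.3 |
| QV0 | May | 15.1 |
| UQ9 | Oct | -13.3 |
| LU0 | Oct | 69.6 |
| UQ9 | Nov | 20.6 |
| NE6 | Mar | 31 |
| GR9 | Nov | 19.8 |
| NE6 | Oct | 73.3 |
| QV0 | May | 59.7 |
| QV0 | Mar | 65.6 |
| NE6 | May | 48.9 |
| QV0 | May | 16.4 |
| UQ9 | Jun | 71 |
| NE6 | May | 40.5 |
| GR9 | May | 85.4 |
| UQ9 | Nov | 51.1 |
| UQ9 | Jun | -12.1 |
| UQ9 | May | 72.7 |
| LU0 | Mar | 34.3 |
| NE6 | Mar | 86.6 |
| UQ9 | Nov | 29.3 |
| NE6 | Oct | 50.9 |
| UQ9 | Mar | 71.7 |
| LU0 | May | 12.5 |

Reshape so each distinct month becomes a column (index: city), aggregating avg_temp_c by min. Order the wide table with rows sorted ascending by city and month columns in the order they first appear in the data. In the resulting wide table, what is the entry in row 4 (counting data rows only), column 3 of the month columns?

With rows sorted ascending by city, row 4 is city=QV0. month columns in first-appearance order: May, Jun, Oct, Mar, Nov; column 3 is Oct.
Long rows with city=QV0, month=Oct: min(63.8, 23.6, 12) = 12.

12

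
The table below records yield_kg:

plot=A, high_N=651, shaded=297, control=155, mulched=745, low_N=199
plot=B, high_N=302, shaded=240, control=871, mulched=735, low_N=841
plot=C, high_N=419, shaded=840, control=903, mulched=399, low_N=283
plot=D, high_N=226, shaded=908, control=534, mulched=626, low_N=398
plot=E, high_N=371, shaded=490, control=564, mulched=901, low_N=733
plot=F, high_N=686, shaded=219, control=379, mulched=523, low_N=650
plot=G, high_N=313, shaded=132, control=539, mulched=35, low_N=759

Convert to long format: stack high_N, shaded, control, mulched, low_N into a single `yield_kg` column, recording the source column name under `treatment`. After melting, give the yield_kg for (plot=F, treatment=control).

Unpivoting turns each (plot, wide-column) pair into one long row.
The wide cell at row F, column control holds 379, so the long row (F, control) has yield_kg=379.

379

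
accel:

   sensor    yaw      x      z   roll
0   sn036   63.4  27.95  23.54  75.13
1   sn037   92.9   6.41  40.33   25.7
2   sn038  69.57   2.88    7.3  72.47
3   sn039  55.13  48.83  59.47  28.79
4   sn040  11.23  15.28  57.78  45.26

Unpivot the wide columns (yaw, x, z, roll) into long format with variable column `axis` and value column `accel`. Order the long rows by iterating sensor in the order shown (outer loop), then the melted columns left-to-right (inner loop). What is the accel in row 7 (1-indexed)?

20 rows total (5 × 4). Row 7: index ⌊(7-1)/4⌋ = 1 into sensor → sn037; (7-1) mod 4 = 2 into the melted columns → z.
So row 7 is (sn037, z, 40.33); accel = 40.33.

40.33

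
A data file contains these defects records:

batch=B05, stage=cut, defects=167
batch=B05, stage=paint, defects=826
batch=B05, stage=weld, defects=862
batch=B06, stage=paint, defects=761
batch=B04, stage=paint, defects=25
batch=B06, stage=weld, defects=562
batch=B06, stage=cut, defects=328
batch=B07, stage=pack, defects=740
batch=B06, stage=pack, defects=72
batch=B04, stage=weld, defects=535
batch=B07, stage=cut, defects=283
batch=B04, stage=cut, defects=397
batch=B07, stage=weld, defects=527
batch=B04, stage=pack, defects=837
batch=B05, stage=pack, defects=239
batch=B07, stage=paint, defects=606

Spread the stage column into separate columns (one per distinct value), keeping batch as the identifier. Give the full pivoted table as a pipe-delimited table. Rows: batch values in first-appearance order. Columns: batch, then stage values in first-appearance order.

Columns: batch plus the 4 distinct stage values (cut, paint, weld, pack).
For example, row B05 column cut takes defects=167 from the long row (B05, cut).

| batch | cut | paint | weld | pack |
| B05 | 167 | 826 | 862 | 239 |
| B06 | 328 | 761 | 562 | 72 |
| B04 | 397 | 25 | 535 | 837 |
| B07 | 283 | 606 | 527 | 740 |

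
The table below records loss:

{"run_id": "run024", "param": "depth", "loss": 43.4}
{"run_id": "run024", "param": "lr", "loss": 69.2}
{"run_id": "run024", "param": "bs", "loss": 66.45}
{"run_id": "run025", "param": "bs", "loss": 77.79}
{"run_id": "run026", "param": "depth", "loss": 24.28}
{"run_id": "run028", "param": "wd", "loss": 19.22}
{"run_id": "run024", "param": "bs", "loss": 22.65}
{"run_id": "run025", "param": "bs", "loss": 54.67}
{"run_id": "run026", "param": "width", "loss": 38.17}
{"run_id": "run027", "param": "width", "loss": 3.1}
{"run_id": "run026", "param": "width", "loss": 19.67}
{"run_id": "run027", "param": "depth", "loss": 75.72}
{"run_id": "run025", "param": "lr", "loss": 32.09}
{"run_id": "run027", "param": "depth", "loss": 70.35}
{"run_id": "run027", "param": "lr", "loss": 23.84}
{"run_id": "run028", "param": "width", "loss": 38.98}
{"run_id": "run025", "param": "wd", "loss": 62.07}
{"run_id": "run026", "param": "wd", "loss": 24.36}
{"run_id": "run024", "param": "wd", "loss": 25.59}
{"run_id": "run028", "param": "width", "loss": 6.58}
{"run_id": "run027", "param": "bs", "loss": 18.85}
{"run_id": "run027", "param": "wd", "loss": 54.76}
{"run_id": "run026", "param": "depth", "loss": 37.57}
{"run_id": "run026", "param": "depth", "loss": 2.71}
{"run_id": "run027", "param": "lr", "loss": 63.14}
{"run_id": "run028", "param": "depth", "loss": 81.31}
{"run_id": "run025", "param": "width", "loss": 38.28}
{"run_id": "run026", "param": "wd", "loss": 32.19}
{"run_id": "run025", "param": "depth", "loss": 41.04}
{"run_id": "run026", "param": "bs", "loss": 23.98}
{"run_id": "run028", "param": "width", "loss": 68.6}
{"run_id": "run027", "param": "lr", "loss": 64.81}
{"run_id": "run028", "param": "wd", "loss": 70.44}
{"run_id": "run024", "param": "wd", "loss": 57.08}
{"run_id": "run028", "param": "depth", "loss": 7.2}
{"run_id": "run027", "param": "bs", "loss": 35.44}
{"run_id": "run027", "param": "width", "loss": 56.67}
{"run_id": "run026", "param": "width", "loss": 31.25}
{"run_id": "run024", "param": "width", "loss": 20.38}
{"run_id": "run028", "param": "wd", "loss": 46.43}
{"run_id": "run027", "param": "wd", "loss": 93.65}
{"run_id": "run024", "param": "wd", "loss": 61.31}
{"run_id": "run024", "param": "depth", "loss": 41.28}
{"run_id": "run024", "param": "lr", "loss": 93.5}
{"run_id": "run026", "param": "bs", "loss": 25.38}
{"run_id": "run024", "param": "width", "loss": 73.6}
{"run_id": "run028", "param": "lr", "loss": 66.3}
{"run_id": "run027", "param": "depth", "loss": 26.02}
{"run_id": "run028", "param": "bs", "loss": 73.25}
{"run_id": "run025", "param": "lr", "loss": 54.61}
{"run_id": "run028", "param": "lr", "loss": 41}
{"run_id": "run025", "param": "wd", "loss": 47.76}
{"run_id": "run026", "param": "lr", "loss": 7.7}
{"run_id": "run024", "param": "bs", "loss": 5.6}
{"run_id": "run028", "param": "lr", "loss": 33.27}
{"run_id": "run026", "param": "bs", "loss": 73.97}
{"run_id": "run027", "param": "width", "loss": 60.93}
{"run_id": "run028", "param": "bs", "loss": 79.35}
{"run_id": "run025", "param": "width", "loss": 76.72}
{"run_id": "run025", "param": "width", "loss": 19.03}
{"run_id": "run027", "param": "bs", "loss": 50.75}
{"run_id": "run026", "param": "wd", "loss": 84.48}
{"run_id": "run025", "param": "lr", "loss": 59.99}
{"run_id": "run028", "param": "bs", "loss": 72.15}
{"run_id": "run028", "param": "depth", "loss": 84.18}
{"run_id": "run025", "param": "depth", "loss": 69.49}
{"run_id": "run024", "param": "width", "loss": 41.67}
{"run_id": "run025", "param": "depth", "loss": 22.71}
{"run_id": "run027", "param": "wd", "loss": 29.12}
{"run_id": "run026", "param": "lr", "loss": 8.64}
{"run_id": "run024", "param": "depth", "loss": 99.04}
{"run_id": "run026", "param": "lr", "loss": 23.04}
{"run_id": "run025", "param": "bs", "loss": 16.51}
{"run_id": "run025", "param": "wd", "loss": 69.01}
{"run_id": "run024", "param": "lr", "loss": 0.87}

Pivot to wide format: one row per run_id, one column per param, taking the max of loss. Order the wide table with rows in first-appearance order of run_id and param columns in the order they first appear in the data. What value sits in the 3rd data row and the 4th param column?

84.48

With rows in first-appearance order of run_id, row 3 is run_id=run026. param columns in first-appearance order: depth, lr, bs, wd, width; column 4 is wd.
Long rows with run_id=run026, param=wd: max(24.36, 32.19, 84.48) = 84.48.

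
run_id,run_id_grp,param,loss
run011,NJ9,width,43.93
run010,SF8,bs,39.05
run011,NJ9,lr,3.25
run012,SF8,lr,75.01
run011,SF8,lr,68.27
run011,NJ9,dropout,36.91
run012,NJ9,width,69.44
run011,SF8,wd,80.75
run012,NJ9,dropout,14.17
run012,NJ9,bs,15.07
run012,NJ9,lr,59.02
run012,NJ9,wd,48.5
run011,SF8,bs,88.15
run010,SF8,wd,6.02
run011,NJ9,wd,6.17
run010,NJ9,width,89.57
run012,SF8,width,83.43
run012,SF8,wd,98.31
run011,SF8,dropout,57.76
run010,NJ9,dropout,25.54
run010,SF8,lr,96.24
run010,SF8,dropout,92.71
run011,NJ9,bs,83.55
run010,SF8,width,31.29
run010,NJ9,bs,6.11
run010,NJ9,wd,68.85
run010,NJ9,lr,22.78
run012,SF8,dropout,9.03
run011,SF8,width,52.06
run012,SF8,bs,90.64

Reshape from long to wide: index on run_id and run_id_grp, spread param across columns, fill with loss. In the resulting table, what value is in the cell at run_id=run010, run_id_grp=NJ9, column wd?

68.85

Wide layout: rows indexed by run_id and run_id_grp, columns are the 5 distinct param values (width, bs, lr, dropout, wd).
Cell (run_id=run010, run_id_grp=NJ9, param=wd) draws from the long row where run_id=run010, run_id_grp=NJ9 and param=wd, which has loss=68.85.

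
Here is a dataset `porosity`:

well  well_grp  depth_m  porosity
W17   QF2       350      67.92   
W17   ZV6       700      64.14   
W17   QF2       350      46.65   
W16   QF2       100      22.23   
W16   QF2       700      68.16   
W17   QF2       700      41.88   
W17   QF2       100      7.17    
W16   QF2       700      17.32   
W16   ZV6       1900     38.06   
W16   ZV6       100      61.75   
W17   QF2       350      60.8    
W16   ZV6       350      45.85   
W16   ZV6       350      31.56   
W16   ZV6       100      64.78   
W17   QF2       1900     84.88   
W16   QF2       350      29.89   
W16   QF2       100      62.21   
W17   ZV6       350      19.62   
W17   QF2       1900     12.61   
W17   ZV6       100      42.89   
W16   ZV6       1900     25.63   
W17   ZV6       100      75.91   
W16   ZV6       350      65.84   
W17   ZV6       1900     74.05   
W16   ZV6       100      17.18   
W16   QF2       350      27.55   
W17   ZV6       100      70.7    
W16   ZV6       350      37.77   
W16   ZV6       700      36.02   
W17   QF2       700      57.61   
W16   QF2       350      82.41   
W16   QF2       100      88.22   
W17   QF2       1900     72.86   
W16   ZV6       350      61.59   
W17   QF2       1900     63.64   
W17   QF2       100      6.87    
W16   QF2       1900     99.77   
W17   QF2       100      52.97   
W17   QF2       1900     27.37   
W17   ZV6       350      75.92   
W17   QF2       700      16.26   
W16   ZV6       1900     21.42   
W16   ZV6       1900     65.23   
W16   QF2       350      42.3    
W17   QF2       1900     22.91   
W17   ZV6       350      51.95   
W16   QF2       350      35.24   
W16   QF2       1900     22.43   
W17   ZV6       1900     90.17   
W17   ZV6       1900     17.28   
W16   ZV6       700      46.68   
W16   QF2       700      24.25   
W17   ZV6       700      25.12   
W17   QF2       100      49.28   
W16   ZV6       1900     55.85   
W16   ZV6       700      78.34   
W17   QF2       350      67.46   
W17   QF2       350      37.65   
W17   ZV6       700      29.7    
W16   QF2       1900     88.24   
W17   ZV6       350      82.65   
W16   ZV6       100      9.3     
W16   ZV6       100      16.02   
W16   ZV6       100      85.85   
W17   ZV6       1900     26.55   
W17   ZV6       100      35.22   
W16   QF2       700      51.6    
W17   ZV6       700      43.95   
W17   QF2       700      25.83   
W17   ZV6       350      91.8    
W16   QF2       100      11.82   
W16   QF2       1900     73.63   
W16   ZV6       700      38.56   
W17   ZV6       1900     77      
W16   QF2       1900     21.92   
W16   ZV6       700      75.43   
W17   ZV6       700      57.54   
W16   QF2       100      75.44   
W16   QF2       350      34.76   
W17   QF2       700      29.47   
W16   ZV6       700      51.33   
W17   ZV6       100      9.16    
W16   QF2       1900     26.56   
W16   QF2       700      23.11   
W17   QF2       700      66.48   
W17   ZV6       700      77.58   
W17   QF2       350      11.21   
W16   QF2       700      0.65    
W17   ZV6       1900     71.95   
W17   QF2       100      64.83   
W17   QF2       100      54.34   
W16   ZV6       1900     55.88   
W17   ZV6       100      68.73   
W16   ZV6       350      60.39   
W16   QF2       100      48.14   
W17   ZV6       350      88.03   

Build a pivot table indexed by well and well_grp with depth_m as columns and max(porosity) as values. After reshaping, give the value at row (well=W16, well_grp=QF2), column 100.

88.22

Rows with well=W16, well_grp=QF2 and depth_m=100: porosity values are 22.23, 62.21, 88.22, 11.82, 75.44, 48.14.
max(22.23, 62.21, 88.22, 11.82, 75.44, 48.14) = 88.22.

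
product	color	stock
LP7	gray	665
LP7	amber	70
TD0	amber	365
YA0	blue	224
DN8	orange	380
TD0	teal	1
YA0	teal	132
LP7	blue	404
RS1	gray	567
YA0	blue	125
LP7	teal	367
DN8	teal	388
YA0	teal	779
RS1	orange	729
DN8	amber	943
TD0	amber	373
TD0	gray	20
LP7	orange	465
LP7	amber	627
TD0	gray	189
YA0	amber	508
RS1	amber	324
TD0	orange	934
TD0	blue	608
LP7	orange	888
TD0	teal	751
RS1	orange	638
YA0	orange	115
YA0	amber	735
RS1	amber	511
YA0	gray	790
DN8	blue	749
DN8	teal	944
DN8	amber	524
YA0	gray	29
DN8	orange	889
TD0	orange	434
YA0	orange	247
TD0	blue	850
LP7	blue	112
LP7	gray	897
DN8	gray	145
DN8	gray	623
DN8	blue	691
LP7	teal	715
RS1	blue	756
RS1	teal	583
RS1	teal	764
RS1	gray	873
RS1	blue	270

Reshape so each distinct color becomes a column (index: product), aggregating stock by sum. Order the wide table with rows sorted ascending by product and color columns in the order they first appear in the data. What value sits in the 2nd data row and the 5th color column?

With rows sorted ascending by product, row 2 is product=LP7. color columns in first-appearance order: gray, amber, blue, orange, teal; column 5 is teal.
Long rows with product=LP7, color=teal: 367 + 715 = 1082.

1082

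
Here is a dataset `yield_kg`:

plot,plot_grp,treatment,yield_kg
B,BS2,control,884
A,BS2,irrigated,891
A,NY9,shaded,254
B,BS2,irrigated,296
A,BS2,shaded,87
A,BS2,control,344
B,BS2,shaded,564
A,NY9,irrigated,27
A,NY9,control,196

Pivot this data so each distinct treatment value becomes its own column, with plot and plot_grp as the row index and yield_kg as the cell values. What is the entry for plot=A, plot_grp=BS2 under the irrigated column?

Wide layout: rows indexed by plot and plot_grp, columns are the 3 distinct treatment values (control, irrigated, shaded).
Cell (plot=A, plot_grp=BS2, treatment=irrigated) draws from the long row where plot=A, plot_grp=BS2 and treatment=irrigated, which has yield_kg=891.

891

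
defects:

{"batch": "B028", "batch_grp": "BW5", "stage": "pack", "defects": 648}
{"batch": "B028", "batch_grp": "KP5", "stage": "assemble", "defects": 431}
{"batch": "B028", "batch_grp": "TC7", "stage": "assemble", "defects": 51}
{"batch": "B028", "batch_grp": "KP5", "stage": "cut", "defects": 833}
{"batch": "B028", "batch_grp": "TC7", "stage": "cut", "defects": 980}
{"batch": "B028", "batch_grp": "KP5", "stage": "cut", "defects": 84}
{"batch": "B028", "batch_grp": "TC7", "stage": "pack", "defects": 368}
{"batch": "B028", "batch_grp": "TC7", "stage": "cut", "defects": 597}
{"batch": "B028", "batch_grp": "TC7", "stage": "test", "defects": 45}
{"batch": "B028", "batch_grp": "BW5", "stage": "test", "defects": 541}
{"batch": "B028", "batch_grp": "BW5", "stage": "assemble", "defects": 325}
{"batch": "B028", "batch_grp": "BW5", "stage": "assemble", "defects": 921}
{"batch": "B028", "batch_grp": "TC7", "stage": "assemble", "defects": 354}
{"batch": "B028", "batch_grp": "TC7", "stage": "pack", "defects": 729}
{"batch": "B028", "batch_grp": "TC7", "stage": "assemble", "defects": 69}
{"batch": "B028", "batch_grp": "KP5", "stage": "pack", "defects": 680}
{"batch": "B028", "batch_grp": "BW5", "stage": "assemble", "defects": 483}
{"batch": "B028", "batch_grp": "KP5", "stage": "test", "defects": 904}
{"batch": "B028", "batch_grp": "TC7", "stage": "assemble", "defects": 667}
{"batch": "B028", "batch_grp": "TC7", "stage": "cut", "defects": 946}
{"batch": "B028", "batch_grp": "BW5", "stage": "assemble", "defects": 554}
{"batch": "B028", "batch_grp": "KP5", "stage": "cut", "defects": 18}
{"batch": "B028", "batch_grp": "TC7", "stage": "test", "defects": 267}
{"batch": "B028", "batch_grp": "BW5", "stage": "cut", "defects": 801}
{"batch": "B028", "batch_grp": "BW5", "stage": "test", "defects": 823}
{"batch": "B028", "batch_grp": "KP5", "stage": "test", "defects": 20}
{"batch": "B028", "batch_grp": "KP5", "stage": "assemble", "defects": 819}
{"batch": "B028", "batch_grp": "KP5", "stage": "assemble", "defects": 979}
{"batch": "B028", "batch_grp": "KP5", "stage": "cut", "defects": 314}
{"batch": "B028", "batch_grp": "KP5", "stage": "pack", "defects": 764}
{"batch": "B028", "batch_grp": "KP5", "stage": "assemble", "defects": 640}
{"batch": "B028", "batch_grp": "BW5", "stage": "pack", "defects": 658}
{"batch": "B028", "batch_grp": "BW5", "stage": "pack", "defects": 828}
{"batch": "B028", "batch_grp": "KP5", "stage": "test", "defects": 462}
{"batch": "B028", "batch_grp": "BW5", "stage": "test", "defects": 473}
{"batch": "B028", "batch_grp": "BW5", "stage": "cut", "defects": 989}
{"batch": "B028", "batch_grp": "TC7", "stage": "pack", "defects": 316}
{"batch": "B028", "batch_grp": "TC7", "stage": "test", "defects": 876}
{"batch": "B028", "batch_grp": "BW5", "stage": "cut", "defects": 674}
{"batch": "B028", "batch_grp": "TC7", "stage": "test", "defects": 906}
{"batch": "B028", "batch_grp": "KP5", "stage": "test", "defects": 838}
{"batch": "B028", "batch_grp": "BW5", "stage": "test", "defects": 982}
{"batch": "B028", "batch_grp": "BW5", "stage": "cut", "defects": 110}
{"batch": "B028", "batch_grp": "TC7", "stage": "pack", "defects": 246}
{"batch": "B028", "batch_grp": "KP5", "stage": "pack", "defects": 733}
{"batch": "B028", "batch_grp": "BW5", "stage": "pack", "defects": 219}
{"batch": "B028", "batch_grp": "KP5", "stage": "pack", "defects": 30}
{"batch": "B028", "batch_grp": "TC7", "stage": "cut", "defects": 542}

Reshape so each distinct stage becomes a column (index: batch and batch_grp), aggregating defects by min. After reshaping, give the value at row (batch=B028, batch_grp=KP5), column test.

20

Rows with batch=B028, batch_grp=KP5 and stage=test: defects values are 904, 20, 462, 838.
min(904, 20, 462, 838) = 20.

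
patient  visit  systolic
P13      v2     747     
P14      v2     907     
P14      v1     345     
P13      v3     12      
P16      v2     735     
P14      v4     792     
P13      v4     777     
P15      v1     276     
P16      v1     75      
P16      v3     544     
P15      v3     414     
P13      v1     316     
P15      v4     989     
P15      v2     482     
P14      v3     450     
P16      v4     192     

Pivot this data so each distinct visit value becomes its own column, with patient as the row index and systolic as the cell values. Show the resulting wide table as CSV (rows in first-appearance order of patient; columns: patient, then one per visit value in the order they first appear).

patient,v2,v1,v3,v4
P13,747,316,12,777
P14,907,345,450,792
P16,735,75,544,192
P15,482,276,414,989

Columns: patient plus the 4 distinct visit values (v2, v1, v3, v4).
For example, row P13 column v2 takes systolic=747 from the long row (P13, v2).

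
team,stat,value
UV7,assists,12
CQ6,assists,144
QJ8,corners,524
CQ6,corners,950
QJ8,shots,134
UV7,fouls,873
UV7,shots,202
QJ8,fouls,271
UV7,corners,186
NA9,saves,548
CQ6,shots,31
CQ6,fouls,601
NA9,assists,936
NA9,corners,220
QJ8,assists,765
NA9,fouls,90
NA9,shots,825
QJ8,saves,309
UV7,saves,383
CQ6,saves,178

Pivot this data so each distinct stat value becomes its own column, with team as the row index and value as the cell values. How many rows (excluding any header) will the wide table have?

4

4 distinct team values → 4 rows.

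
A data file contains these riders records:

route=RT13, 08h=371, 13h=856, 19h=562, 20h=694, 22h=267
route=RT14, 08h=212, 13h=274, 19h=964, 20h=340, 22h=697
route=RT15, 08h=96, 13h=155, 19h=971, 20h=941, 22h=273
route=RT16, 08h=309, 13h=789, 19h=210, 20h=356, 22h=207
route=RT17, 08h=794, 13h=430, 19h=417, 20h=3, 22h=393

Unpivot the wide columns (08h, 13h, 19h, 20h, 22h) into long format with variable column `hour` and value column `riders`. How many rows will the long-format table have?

25

5 route values × 5 melted columns = 25 rows.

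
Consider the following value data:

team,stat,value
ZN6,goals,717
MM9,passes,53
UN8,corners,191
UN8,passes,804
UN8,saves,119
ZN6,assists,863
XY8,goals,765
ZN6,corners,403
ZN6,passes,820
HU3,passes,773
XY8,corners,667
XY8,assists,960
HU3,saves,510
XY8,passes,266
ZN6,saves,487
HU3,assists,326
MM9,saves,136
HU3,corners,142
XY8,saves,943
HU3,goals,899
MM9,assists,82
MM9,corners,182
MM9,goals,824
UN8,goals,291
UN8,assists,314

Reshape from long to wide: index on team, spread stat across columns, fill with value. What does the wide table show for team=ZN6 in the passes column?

Wide layout: rows indexed by team, columns are the 5 distinct stat values (goals, passes, corners, saves, assists).
Cell (team=ZN6, stat=passes) draws from the long row where team=ZN6 and stat=passes, which has value=820.

820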